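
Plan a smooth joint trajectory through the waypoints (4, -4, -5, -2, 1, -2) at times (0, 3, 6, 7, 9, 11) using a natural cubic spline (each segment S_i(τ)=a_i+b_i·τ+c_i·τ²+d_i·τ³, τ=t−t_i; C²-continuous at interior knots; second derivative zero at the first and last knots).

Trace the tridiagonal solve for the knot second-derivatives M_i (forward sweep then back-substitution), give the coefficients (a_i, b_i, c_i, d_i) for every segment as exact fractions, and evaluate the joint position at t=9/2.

Δ: Δ0=-8/3, Δ1=-1/3, Δ2=3, Δ3=3/2, Δ4=-3/2
row 1: diag=12, rhs=14; c'=1/4, d'=7/6
row 2: denom=8−3·1/4=29/4; d'=(20−3·7/6)/(29/4)=66/29
row 3: denom=6−1·4/29=170/29; d'=(-9−1·66/29)/(170/29)=-327/170
row 4: denom=8−2·29/85=622/85; d'=(-18−2·-327/170)/(622/85)=-1203/622
back: M4=-1203/622
back: M3=-327/170−29/85·-1203/622=-393/311
back: M2=66/29−4/29·-393/311=762/311
back: M1=7/6−1/4·762/311=517/933
M: M0=0, M1=517/933, M2=762/311, M3=-393/311, M4=-1203/622, M5=0
seg 0: a=4, c=M0/2=0, d=(M1−M0)/(6·3)=517/16794, b=Δ0−h0·(2M0+M1)/6=-1831/622
seg 1: a=-4, c=M1/2=517/1866, d=(M2−M1)/(6·3)=1769/16794, b=Δ1−h1·(2M1+M2)/6=-657/311
seg 2: a=-5, c=M2/2=381/311, d=(M3−M2)/(6·1)=-385/622, b=Δ2−h2·(2M2+M3)/6=1489/622
seg 3: a=-2, c=M3/2=-393/622, d=(M4−M3)/(6·2)=-139/2488, b=Δ3−h3·(2M3+M4)/6=929/311
seg 4: a=1, c=M4/2=-1203/1244, d=(M5−M4)/(6·2)=401/2488, b=Δ4−h4·(2M4+M5)/6=-131/622
t_q=9/2 → seg 1, τ=3/2; S=-4+-657/311·τ+517/1866·τ²+1769/16794·τ³=-30801/4976

  seg 0: a=4 b=-1831/622 c=0 d=517/16794
  seg 1: a=-4 b=-657/311 c=517/1866 d=1769/16794
  seg 2: a=-5 b=1489/622 c=381/311 d=-385/622
  seg 3: a=-2 b=929/311 c=-393/622 d=-139/2488
  seg 4: a=1 b=-131/622 c=-1203/1244 d=401/2488
S(9/2) = -30801/4976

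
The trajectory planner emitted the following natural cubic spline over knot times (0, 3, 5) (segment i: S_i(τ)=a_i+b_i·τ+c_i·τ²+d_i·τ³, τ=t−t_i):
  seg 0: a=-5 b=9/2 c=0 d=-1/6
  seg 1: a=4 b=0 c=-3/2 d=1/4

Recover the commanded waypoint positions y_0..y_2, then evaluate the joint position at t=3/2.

y_0=-5 y_1=4 y_2=0
S(3/2) = 19/16

y_0 = S_0(0) = a_0 = -5
y_1 = S_1(0) = a_1 = 4
y_2 = S_1(2) = 0
t_q=3/2 is in segment 0 (τ=3/2); S_0(τ)=19/16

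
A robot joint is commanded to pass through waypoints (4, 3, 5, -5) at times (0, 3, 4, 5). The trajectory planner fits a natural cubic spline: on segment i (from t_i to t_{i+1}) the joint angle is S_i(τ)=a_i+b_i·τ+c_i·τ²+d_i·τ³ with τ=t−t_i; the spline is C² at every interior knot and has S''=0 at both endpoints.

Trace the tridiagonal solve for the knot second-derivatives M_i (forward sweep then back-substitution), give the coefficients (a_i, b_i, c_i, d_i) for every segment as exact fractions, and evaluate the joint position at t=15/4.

  seg 0: a=4 b=-223/93 c=0 d=64/279
  seg 1: a=3 b=353/93 c=64/31 d=-359/93
  seg 2: a=5 b=-340/93 c=-295/31 d=295/93
S(15/4) = 10673/1984

Δ: Δ0=-1/3, Δ1=2, Δ2=-10
row 1: diag=8, rhs=14; c'=1/8, d'=7/4
row 2: denom=4−1·1/8=31/8; d'=(-72−1·7/4)/(31/8)=-590/31
back: M2=-590/31
back: M1=7/4−1/8·-590/31=128/31
M: M0=0, M1=128/31, M2=-590/31, M3=0
seg 0: a=4, c=M0/2=0, d=(M1−M0)/(6·3)=64/279, b=Δ0−h0·(2M0+M1)/6=-223/93
seg 1: a=3, c=M1/2=64/31, d=(M2−M1)/(6·1)=-359/93, b=Δ1−h1·(2M1+M2)/6=353/93
seg 2: a=5, c=M2/2=-295/31, d=(M3−M2)/(6·1)=295/93, b=Δ2−h2·(2M2+M3)/6=-340/93
t_q=15/4 → seg 1, τ=3/4; S=3+353/93·τ+64/31·τ²+-359/93·τ³=10673/1984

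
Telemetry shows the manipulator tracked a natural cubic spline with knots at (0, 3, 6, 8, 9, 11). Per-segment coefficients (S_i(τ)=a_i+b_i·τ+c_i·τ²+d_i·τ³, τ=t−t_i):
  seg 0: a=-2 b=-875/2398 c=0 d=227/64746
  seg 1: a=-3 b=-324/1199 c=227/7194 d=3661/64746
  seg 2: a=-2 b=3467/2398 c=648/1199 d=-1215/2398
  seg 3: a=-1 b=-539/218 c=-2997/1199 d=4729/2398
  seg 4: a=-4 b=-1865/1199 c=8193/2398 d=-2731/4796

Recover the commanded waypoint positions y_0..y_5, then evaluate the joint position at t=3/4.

y_0 = S_0(0) = a_0 = -2
y_1 = S_1(0) = a_1 = -3
y_2 = S_2(0) = a_2 = -2
y_3 = S_3(0) = a_3 = -1
y_4 = S_4(0) = a_4 = -4
y_5 = S_4(2) = 2
t_q=3/4 is in segment 0 (τ=3/4); S_0(τ)=-348717/153472

y_0=-2 y_1=-3 y_2=-2 y_3=-1 y_4=-4 y_5=2
S(3/4) = -348717/153472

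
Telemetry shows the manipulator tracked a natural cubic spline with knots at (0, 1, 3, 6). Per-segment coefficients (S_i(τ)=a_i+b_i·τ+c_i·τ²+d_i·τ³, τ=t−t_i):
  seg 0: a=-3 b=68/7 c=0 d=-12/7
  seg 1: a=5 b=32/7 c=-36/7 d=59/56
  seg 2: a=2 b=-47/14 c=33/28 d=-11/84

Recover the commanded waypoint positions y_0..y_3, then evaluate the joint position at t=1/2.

y_0 = S_0(0) = a_0 = -3
y_1 = S_1(0) = a_1 = 5
y_2 = S_2(0) = a_2 = 2
y_3 = S_2(3) = -1
t_q=1/2 is in segment 0 (τ=1/2); S_0(τ)=23/14

y_0=-3 y_1=5 y_2=2 y_3=-1
S(1/2) = 23/14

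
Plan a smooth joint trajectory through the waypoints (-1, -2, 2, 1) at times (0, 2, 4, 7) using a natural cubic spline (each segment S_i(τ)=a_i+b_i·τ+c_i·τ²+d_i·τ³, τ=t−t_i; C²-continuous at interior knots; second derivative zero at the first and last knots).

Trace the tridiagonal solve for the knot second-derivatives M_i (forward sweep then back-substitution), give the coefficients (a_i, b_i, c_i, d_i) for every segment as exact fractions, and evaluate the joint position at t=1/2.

Δ: Δ0=-1/2, Δ1=2, Δ2=-1/3
row 1: diag=8, rhs=15; c'=1/4, d'=15/8
row 2: denom=10−2·1/4=19/2; d'=(-14−2·15/8)/(19/2)=-71/38
back: M2=-71/38
back: M1=15/8−1/4·-71/38=89/38
M: M0=0, M1=89/38, M2=-71/38, M3=0
seg 0: a=-1, c=M0/2=0, d=(M1−M0)/(6·2)=89/456, b=Δ0−h0·(2M0+M1)/6=-73/57
seg 1: a=-2, c=M1/2=89/76, d=(M2−M1)/(6·2)=-20/57, b=Δ1−h1·(2M1+M2)/6=121/114
seg 2: a=2, c=M2/2=-71/76, d=(M3−M2)/(6·3)=71/684, b=Δ2−h2·(2M2+M3)/6=175/114
t_q=1/2 → seg 0, τ=1/2; S=-1+-73/57·τ+0·τ²+89/456·τ³=-1965/1216

  seg 0: a=-1 b=-73/57 c=0 d=89/456
  seg 1: a=-2 b=121/114 c=89/76 d=-20/57
  seg 2: a=2 b=175/114 c=-71/76 d=71/684
S(1/2) = -1965/1216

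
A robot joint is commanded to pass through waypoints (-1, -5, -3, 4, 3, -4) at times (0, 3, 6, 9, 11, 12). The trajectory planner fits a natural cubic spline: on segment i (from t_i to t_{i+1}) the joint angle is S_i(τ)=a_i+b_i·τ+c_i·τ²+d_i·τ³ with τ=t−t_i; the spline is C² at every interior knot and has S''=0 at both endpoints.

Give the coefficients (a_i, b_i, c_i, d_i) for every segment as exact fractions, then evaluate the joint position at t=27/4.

  seg 0: a=-1 b=-499/288 c=0 d=115/2592
  seg 1: a=-5 b=-77/144 c=115/288 d=1/2592
  seg 2: a=-3 b=539/288 c=29/72 d=-215/2592
  seg 3: a=4 b=295/144 c=-11/32 d=-67/144
  seg 4: a=3 b=-707/144 c=-301/96 d=301/288
S(27/4) = -2877/2048

Δ: Δ0=-4/3, Δ1=2/3, Δ2=7/3, Δ3=-1/2, Δ4=-7
row 1: diag=12, rhs=12; c'=1/4, d'=1
row 2: denom=12−3·1/4=45/4; d'=(10−3·1)/(45/4)=28/45
row 3: denom=10−3·4/15=46/5; d'=(-17−3·28/45)/(46/5)=-283/138
row 4: denom=6−2·5/23=128/23; d'=(-39−2·-283/138)/(128/23)=-301/48
back: M4=-301/48
back: M3=-283/138−5/23·-301/48=-11/16
back: M2=28/45−4/15·-11/16=29/36
back: M1=1−1/4·29/36=115/144
M: M0=0, M1=115/144, M2=29/36, M3=-11/16, M4=-301/48, M5=0
seg 0: a=-1, c=M0/2=0, d=(M1−M0)/(6·3)=115/2592, b=Δ0−h0·(2M0+M1)/6=-499/288
seg 1: a=-5, c=M1/2=115/288, d=(M2−M1)/(6·3)=1/2592, b=Δ1−h1·(2M1+M2)/6=-77/144
seg 2: a=-3, c=M2/2=29/72, d=(M3−M2)/(6·3)=-215/2592, b=Δ2−h2·(2M2+M3)/6=539/288
seg 3: a=4, c=M3/2=-11/32, d=(M4−M3)/(6·2)=-67/144, b=Δ3−h3·(2M3+M4)/6=295/144
seg 4: a=3, c=M4/2=-301/96, d=(M5−M4)/(6·1)=301/288, b=Δ4−h4·(2M4+M5)/6=-707/144
t_q=27/4 → seg 2, τ=3/4; S=-3+539/288·τ+29/72·τ²+-215/2592·τ³=-2877/2048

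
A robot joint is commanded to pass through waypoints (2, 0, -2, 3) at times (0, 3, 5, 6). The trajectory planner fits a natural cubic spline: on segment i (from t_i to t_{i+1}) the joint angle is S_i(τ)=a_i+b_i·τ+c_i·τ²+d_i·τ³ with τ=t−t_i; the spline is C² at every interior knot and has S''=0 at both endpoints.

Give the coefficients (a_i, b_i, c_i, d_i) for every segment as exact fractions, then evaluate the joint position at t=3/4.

Δ: Δ0=-2/3, Δ1=-1, Δ2=5
row 1: diag=10, rhs=-2; c'=1/5, d'=-1/5
row 2: denom=6−2·1/5=28/5; d'=(36−2·-1/5)/(28/5)=13/2
back: M2=13/2
back: M1=-1/5−1/5·13/2=-3/2
M: M0=0, M1=-3/2, M2=13/2, M3=0
seg 0: a=2, c=M0/2=0, d=(M1−M0)/(6·3)=-1/12, b=Δ0−h0·(2M0+M1)/6=1/12
seg 1: a=0, c=M1/2=-3/4, d=(M2−M1)/(6·2)=2/3, b=Δ1−h1·(2M1+M2)/6=-13/6
seg 2: a=-2, c=M2/2=13/4, d=(M3−M2)/(6·1)=-13/12, b=Δ2−h2·(2M2+M3)/6=17/6
t_q=3/4 → seg 0, τ=3/4; S=2+1/12·τ+0·τ²+-1/12·τ³=519/256

  seg 0: a=2 b=1/12 c=0 d=-1/12
  seg 1: a=0 b=-13/6 c=-3/4 d=2/3
  seg 2: a=-2 b=17/6 c=13/4 d=-13/12
S(3/4) = 519/256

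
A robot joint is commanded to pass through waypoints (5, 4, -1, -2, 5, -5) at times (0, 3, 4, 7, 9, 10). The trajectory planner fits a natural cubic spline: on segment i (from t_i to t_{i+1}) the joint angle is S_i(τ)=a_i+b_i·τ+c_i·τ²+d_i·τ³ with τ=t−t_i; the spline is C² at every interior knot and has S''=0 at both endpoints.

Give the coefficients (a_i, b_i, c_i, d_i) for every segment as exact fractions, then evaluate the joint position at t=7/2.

Δ: Δ0=-1/3, Δ1=-5, Δ2=-1/3, Δ3=7/2, Δ4=-10
row 1: diag=8, rhs=-28; c'=1/8, d'=-7/2
row 2: denom=8−1·1/8=63/8; d'=(28−1·-7/2)/(63/8)=4
row 3: denom=10−3·8/21=62/7; d'=(23−3·4)/(62/7)=77/62
row 4: denom=6−2·7/31=172/31; d'=(-81−2·77/62)/(172/31)=-647/43
back: M4=-647/43
back: M3=77/62−7/31·-647/43=399/86
back: M2=4−8/21·399/86=96/43
back: M1=-7/2−1/8·96/43=-325/86
M: M0=0, M1=-325/86, M2=96/43, M3=399/86, M4=-647/43, M5=0
seg 0: a=5, c=M0/2=0, d=(M1−M0)/(6·3)=-325/1548, b=Δ0−h0·(2M0+M1)/6=803/516
seg 1: a=4, c=M1/2=-325/172, d=(M2−M1)/(6·1)=517/516, b=Δ1−h1·(2M1+M2)/6=-1061/258
seg 2: a=-1, c=M2/2=48/43, d=(M3−M2)/(6·3)=23/172, b=Δ2−h2·(2M2+M3)/6=-2521/516
seg 3: a=-2, c=M3/2=399/172, d=(M4−M3)/(6·2)=-1693/1032, b=Δ3−h3·(2M3+M4)/6=1399/258
seg 4: a=5, c=M4/2=-647/86, d=(M5−M4)/(6·1)=647/258, b=Δ4−h4·(2M4+M5)/6=-643/129
t_q=7/2 → seg 1, τ=1/2; S=4+-1061/258·τ+-325/172·τ²+517/516·τ³=2197/1376

  seg 0: a=5 b=803/516 c=0 d=-325/1548
  seg 1: a=4 b=-1061/258 c=-325/172 d=517/516
  seg 2: a=-1 b=-2521/516 c=48/43 d=23/172
  seg 3: a=-2 b=1399/258 c=399/172 d=-1693/1032
  seg 4: a=5 b=-643/129 c=-647/86 d=647/258
S(7/2) = 2197/1376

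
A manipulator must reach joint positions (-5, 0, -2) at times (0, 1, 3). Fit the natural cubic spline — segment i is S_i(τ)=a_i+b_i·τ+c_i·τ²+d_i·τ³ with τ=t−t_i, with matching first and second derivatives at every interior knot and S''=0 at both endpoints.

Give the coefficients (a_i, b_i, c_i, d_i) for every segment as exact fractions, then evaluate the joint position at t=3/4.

  seg 0: a=-5 b=6 c=0 d=-1
  seg 1: a=0 b=3 c=-3 d=1/2
S(3/4) = -59/64

Δ: Δ0=5, Δ1=-1
row 1: diag=6, rhs=-36; c'=1/3, d'=-6
back: M1=-6
M: M0=0, M1=-6, M2=0
seg 0: a=-5, c=M0/2=0, d=(M1−M0)/(6·1)=-1, b=Δ0−h0·(2M0+M1)/6=6
seg 1: a=0, c=M1/2=-3, d=(M2−M1)/(6·2)=1/2, b=Δ1−h1·(2M1+M2)/6=3
t_q=3/4 → seg 0, τ=3/4; S=-5+6·τ+0·τ²+-1·τ³=-59/64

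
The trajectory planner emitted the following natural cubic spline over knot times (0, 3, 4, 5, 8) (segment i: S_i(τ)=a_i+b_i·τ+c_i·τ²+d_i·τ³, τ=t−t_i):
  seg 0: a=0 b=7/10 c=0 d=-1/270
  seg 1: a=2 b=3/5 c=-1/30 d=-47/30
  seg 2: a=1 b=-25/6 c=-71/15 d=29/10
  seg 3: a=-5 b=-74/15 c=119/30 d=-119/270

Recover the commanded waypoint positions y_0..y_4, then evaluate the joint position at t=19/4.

y_0 = S_0(0) = a_0 = 0
y_1 = S_1(0) = a_1 = 2
y_2 = S_2(0) = a_2 = 1
y_3 = S_3(0) = a_3 = -5
y_4 = S_3(3) = 4
t_q=19/4 is in segment 2 (τ=3/4); S_2(τ)=-2281/640

y_0=0 y_1=2 y_2=1 y_3=-5 y_4=4
S(19/4) = -2281/640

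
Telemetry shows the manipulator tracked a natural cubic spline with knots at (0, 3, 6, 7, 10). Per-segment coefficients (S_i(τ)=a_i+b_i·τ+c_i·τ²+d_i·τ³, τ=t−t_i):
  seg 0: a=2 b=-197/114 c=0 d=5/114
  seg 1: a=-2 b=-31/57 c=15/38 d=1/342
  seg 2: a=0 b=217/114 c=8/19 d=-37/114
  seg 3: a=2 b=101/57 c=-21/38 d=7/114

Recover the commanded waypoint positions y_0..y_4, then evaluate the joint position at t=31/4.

y_0=2 y_1=-2 y_2=0 y_3=2 y_4=4
S(31/4) = 7403/2432

y_0 = S_0(0) = a_0 = 2
y_1 = S_1(0) = a_1 = -2
y_2 = S_2(0) = a_2 = 0
y_3 = S_3(0) = a_3 = 2
y_4 = S_3(3) = 4
t_q=31/4 is in segment 3 (τ=3/4); S_3(τ)=7403/2432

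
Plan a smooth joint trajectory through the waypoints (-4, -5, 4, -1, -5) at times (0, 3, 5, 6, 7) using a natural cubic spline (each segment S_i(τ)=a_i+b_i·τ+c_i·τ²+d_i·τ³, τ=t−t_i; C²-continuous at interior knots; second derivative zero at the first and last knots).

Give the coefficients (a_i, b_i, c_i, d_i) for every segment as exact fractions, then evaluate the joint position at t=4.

Δ: Δ0=-1/3, Δ1=9/2, Δ2=-5, Δ3=-4
row 1: diag=10, rhs=29; c'=1/5, d'=29/10
row 2: denom=6−2·1/5=28/5; d'=(-57−2·29/10)/(28/5)=-157/14
row 3: denom=4−1·5/28=107/28; d'=(6−1·-157/14)/(107/28)=482/107
back: M3=482/107
back: M2=-157/14−5/28·482/107=-1286/107
back: M1=29/10−1/5·-1286/107=1135/214
M: M0=0, M1=1135/214, M2=-1286/107, M3=482/107, M4=0
seg 0: a=-4, c=M0/2=0, d=(M1−M0)/(6·3)=1135/3852, b=Δ0−h0·(2M0+M1)/6=-3833/1284
seg 1: a=-5, c=M1/2=1135/428, d=(M2−M1)/(6·2)=-3707/2568, b=Δ1−h1·(2M1+M2)/6=3191/642
seg 2: a=4, c=M2/2=-643/107, d=(M3−M2)/(6·1)=884/321, b=Δ2−h2·(2M2+M3)/6=-560/321
seg 3: a=-1, c=M3/2=241/107, d=(M4−M3)/(6·1)=-241/321, b=Δ3−h3·(2M3+M4)/6=-1766/321
t_q=4 → seg 1, τ=1; S=-5+3191/642·τ+1135/428·τ²+-3707/2568·τ³=1009/856

  seg 0: a=-4 b=-3833/1284 c=0 d=1135/3852
  seg 1: a=-5 b=3191/642 c=1135/428 d=-3707/2568
  seg 2: a=4 b=-560/321 c=-643/107 d=884/321
  seg 3: a=-1 b=-1766/321 c=241/107 d=-241/321
S(4) = 1009/856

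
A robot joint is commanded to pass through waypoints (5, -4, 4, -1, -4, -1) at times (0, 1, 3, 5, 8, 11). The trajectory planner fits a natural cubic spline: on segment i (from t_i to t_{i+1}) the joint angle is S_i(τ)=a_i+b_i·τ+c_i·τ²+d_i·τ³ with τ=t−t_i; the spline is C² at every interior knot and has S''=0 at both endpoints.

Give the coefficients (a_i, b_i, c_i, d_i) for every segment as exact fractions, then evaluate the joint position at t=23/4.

Δ: Δ0=-9, Δ1=4, Δ2=-5/2, Δ3=-1, Δ4=1
row 1: diag=6, rhs=78; c'=1/3, d'=13
row 2: denom=8−2·1/3=22/3; d'=(-39−2·13)/(22/3)=-195/22
row 3: denom=10−2·3/11=104/11; d'=(9−2·-195/22)/(104/11)=147/52
row 4: denom=12−3·33/104=1149/104; d'=(12−3·147/52)/(1149/104)=122/383
back: M4=122/383
back: M3=147/52−33/104·122/383=1044/383
back: M2=-195/22−3/11·1044/383=-7359/766
back: M1=13−1/3·-7359/766=12411/766
M: M0=0, M1=12411/766, M2=-7359/766, M3=1044/383, M4=122/383, M5=0
seg 0: a=5, c=M0/2=0, d=(M1−M0)/(6·1)=4137/1532, b=Δ0−h0·(2M0+M1)/6=-17925/1532
seg 1: a=-4, c=M1/2=12411/1532, d=(M2−M1)/(6·2)=-3295/1532, b=Δ1−h1·(2M1+M2)/6=-2757/766
seg 2: a=4, c=M2/2=-7359/1532, d=(M3−M2)/(6·2)=3149/3064, b=Δ2−h2·(2M2+M3)/6=2295/766
seg 3: a=-1, c=M3/2=522/383, d=(M4−M3)/(6·3)=-461/3447, b=Δ3−h3·(2M3+M4)/6=-1488/383
seg 4: a=-4, c=M4/2=61/383, d=(M5−M4)/(6·3)=-61/3447, b=Δ4−h4·(2M4+M5)/6=261/383
t_q=23/4 → seg 3, τ=3/4; S=-1+-1488/383·τ+522/383·τ²+-461/3447·τ³=-78527/24512

  seg 0: a=5 b=-17925/1532 c=0 d=4137/1532
  seg 1: a=-4 b=-2757/766 c=12411/1532 d=-3295/1532
  seg 2: a=4 b=2295/766 c=-7359/1532 d=3149/3064
  seg 3: a=-1 b=-1488/383 c=522/383 d=-461/3447
  seg 4: a=-4 b=261/383 c=61/383 d=-61/3447
S(23/4) = -78527/24512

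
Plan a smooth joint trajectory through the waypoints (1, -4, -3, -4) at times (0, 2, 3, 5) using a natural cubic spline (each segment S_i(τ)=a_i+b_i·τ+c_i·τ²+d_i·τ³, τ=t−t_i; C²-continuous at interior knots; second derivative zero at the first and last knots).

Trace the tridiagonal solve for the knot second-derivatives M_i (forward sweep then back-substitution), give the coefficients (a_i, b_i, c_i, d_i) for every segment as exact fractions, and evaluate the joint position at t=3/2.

Δ: Δ0=-5/2, Δ1=1, Δ2=-1/2
row 1: diag=6, rhs=21; c'=1/6, d'=7/2
row 2: denom=6−1·1/6=35/6; d'=(-9−1·7/2)/(35/6)=-15/7
back: M2=-15/7
back: M1=7/2−1/6·-15/7=27/7
M: M0=0, M1=27/7, M2=-15/7, M3=0
seg 0: a=1, c=M0/2=0, d=(M1−M0)/(6·2)=9/28, b=Δ0−h0·(2M0+M1)/6=-53/14
seg 1: a=-4, c=M1/2=27/14, d=(M2−M1)/(6·1)=-1, b=Δ1−h1·(2M1+M2)/6=1/14
seg 2: a=-3, c=M2/2=-15/14, d=(M3−M2)/(6·2)=5/28, b=Δ2−h2·(2M2+M3)/6=13/14
t_q=3/2 → seg 0, τ=3/2; S=1+-53/14·τ+0·τ²+9/28·τ³=-115/32

  seg 0: a=1 b=-53/14 c=0 d=9/28
  seg 1: a=-4 b=1/14 c=27/14 d=-1
  seg 2: a=-3 b=13/14 c=-15/14 d=5/28
S(3/2) = -115/32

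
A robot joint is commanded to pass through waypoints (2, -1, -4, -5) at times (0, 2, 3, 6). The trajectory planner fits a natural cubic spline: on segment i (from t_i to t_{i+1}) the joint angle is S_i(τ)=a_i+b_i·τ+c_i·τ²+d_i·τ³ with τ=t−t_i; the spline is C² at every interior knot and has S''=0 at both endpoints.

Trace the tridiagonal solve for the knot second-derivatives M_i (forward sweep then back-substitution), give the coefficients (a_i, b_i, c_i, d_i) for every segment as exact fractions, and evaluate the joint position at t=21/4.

  seg 0: a=2 b=-247/282 c=0 d=-22/141
  seg 1: a=-1 b=-775/282 c=-44/47 d=193/282
  seg 2: a=-4 b=-362/141 c=105/94 d=-35/282
S(21/4) = -33301/6016

Δ: Δ0=-3/2, Δ1=-3, Δ2=-1/3
row 1: diag=6, rhs=-9; c'=1/6, d'=-3/2
row 2: denom=8−1·1/6=47/6; d'=(16−1·-3/2)/(47/6)=105/47
back: M2=105/47
back: M1=-3/2−1/6·105/47=-88/47
M: M0=0, M1=-88/47, M2=105/47, M3=0
seg 0: a=2, c=M0/2=0, d=(M1−M0)/(6·2)=-22/141, b=Δ0−h0·(2M0+M1)/6=-247/282
seg 1: a=-1, c=M1/2=-44/47, d=(M2−M1)/(6·1)=193/282, b=Δ1−h1·(2M1+M2)/6=-775/282
seg 2: a=-4, c=M2/2=105/94, d=(M3−M2)/(6·3)=-35/282, b=Δ2−h2·(2M2+M3)/6=-362/141
t_q=21/4 → seg 2, τ=9/4; S=-4+-362/141·τ+105/94·τ²+-35/282·τ³=-33301/6016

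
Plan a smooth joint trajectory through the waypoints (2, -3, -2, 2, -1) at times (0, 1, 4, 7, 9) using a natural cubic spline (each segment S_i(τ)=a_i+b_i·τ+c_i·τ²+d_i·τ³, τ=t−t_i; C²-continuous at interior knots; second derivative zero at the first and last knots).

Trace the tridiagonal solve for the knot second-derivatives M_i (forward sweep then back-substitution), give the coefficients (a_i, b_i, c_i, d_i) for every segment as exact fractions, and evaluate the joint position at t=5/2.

  seg 0: a=2 b=-9053/1596 c=0 d=1073/1596
  seg 1: a=-3 b=-2917/798 c=1073/532 d=-1097/4788
  seg 2: a=-2 b=3607/1596 c=-6/133 d=-421/4788
  seg 3: a=2 b=-307/798 c=-445/532 d=445/3192
S(5/2) = -20081/4256

Δ: Δ0=-5, Δ1=1/3, Δ2=4/3, Δ3=-3/2
row 1: diag=8, rhs=32; c'=3/8, d'=4
row 2: denom=12−3·3/8=87/8; d'=(6−3·4)/(87/8)=-16/29
row 3: denom=10−3·8/29=266/29; d'=(-17−3·-16/29)/(266/29)=-445/266
back: M3=-445/266
back: M2=-16/29−8/29·-445/266=-12/133
back: M1=4−3/8·-12/133=1073/266
M: M0=0, M1=1073/266, M2=-12/133, M3=-445/266, M4=0
seg 0: a=2, c=M0/2=0, d=(M1−M0)/(6·1)=1073/1596, b=Δ0−h0·(2M0+M1)/6=-9053/1596
seg 1: a=-3, c=M1/2=1073/532, d=(M2−M1)/(6·3)=-1097/4788, b=Δ1−h1·(2M1+M2)/6=-2917/798
seg 2: a=-2, c=M2/2=-6/133, d=(M3−M2)/(6·3)=-421/4788, b=Δ2−h2·(2M2+M3)/6=3607/1596
seg 3: a=2, c=M3/2=-445/532, d=(M4−M3)/(6·2)=445/3192, b=Δ3−h3·(2M3+M4)/6=-307/798
t_q=5/2 → seg 1, τ=3/2; S=-3+-2917/798·τ+1073/532·τ²+-1097/4788·τ³=-20081/4256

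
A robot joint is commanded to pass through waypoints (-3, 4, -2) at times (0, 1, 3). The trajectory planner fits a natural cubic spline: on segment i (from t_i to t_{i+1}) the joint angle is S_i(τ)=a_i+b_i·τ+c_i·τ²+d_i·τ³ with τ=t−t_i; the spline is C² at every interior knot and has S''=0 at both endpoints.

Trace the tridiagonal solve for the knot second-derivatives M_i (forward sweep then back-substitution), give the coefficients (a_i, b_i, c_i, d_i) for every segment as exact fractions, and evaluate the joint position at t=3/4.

  seg 0: a=-3 b=26/3 c=0 d=-5/3
  seg 1: a=4 b=11/3 c=-5 d=5/6
S(3/4) = 179/64

Δ: Δ0=7, Δ1=-3
row 1: diag=6, rhs=-60; c'=1/3, d'=-10
back: M1=-10
M: M0=0, M1=-10, M2=0
seg 0: a=-3, c=M0/2=0, d=(M1−M0)/(6·1)=-5/3, b=Δ0−h0·(2M0+M1)/6=26/3
seg 1: a=4, c=M1/2=-5, d=(M2−M1)/(6·2)=5/6, b=Δ1−h1·(2M1+M2)/6=11/3
t_q=3/4 → seg 0, τ=3/4; S=-3+26/3·τ+0·τ²+-5/3·τ³=179/64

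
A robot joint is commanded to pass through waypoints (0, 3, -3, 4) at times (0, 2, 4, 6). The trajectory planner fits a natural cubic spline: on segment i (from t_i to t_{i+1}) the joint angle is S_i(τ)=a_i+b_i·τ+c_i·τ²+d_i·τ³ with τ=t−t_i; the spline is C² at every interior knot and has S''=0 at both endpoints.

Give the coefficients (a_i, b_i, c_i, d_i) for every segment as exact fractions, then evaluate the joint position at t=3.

Δ: Δ0=3/2, Δ1=-3, Δ2=7/2
row 1: diag=8, rhs=-27; c'=1/4, d'=-27/8
row 2: denom=8−2·1/4=15/2; d'=(39−2·-27/8)/(15/2)=61/10
back: M2=61/10
back: M1=-27/8−1/4·61/10=-49/10
M: M0=0, M1=-49/10, M2=61/10, M3=0
seg 0: a=0, c=M0/2=0, d=(M1−M0)/(6·2)=-49/120, b=Δ0−h0·(2M0+M1)/6=47/15
seg 1: a=3, c=M1/2=-49/20, d=(M2−M1)/(6·2)=11/12, b=Δ1−h1·(2M1+M2)/6=-53/30
seg 2: a=-3, c=M2/2=61/20, d=(M3−M2)/(6·2)=-61/120, b=Δ2−h2·(2M2+M3)/6=-17/30
t_q=3 → seg 1, τ=1; S=3+-53/30·τ+-49/20·τ²+11/12·τ³=-3/10

  seg 0: a=0 b=47/15 c=0 d=-49/120
  seg 1: a=3 b=-53/30 c=-49/20 d=11/12
  seg 2: a=-3 b=-17/30 c=61/20 d=-61/120
S(3) = -3/10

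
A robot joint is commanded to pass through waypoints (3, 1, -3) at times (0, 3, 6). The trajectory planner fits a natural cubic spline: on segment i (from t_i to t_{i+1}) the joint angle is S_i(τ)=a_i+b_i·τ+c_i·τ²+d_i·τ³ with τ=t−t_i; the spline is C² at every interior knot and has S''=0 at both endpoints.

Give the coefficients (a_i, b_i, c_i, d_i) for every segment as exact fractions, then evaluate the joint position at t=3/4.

  seg 0: a=3 b=-1/2 c=0 d=-1/54
  seg 1: a=1 b=-1 c=-1/6 d=1/54
S(3/4) = 335/128

Δ: Δ0=-2/3, Δ1=-4/3
row 1: diag=12, rhs=-4; c'=1/4, d'=-1/3
back: M1=-1/3
M: M0=0, M1=-1/3, M2=0
seg 0: a=3, c=M0/2=0, d=(M1−M0)/(6·3)=-1/54, b=Δ0−h0·(2M0+M1)/6=-1/2
seg 1: a=1, c=M1/2=-1/6, d=(M2−M1)/(6·3)=1/54, b=Δ1−h1·(2M1+M2)/6=-1
t_q=3/4 → seg 0, τ=3/4; S=3+-1/2·τ+0·τ²+-1/54·τ³=335/128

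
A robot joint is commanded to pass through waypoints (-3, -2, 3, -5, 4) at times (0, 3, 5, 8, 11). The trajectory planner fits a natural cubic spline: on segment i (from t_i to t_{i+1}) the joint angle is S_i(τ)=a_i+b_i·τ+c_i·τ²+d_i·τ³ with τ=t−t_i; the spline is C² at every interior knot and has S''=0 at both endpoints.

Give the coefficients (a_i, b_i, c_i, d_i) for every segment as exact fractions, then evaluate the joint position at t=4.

Δ: Δ0=1/3, Δ1=5/2, Δ2=-8/3, Δ3=3
row 1: diag=10, rhs=13; c'=1/5, d'=13/10
row 2: denom=10−2·1/5=48/5; d'=(-31−2·13/10)/(48/5)=-7/2
row 3: denom=12−3·5/16=177/16; d'=(34−3·-7/2)/(177/16)=712/177
back: M3=712/177
back: M2=-7/2−5/16·712/177=-842/177
back: M1=13/10−1/5·-842/177=797/354
M: M0=0, M1=797/354, M2=-842/177, M3=712/177, M4=0
seg 0: a=-3, c=M0/2=0, d=(M1−M0)/(6·3)=797/6372, b=Δ0−h0·(2M0+M1)/6=-187/236
seg 1: a=-2, c=M1/2=797/708, d=(M2−M1)/(6·2)=-827/1416, b=Δ1−h1·(2M1+M2)/6=305/118
seg 2: a=3, c=M2/2=-421/177, d=(M3−M2)/(6·3)=259/531, b=Δ2−h2·(2M2+M3)/6=14/177
seg 3: a=-5, c=M3/2=356/177, d=(M4−M3)/(6·3)=-356/1593, b=Δ3−h3·(2M3+M4)/6=-181/177
t_q=4 → seg 1, τ=1; S=-2+305/118·τ+797/708·τ²+-827/1416·τ³=1595/1416

  seg 0: a=-3 b=-187/236 c=0 d=797/6372
  seg 1: a=-2 b=305/118 c=797/708 d=-827/1416
  seg 2: a=3 b=14/177 c=-421/177 d=259/531
  seg 3: a=-5 b=-181/177 c=356/177 d=-356/1593
S(4) = 1595/1416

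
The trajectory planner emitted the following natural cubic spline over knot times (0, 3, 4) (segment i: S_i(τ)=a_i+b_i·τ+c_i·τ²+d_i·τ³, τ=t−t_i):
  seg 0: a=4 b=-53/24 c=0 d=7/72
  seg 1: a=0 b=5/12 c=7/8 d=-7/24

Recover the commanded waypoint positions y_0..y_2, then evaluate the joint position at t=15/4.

y_0 = S_0(0) = a_0 = 4
y_1 = S_1(0) = a_1 = 0
y_2 = S_1(1) = 1
t_q=15/4 is in segment 1 (τ=3/4); S_1(τ)=349/512

y_0=4 y_1=0 y_2=1
S(15/4) = 349/512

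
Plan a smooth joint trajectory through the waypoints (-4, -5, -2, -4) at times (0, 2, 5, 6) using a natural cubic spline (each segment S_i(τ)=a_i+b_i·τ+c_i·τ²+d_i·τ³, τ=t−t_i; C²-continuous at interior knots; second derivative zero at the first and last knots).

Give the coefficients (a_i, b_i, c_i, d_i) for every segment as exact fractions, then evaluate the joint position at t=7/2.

  seg 0: a=-4 b=-155/142 c=0 d=21/142
  seg 1: a=-5 b=97/142 c=63/71 d=-37/142
  seg 2: a=-2 b=-73/71 c=-207/142 d=69/142
S(7/2) = -3247/1136

Δ: Δ0=-1/2, Δ1=1, Δ2=-2
row 1: diag=10, rhs=9; c'=3/10, d'=9/10
row 2: denom=8−3·3/10=71/10; d'=(-18−3·9/10)/(71/10)=-207/71
back: M2=-207/71
back: M1=9/10−3/10·-207/71=126/71
M: M0=0, M1=126/71, M2=-207/71, M3=0
seg 0: a=-4, c=M0/2=0, d=(M1−M0)/(6·2)=21/142, b=Δ0−h0·(2M0+M1)/6=-155/142
seg 1: a=-5, c=M1/2=63/71, d=(M2−M1)/(6·3)=-37/142, b=Δ1−h1·(2M1+M2)/6=97/142
seg 2: a=-2, c=M2/2=-207/142, d=(M3−M2)/(6·1)=69/142, b=Δ2−h2·(2M2+M3)/6=-73/71
t_q=7/2 → seg 1, τ=3/2; S=-5+97/142·τ+63/71·τ²+-37/142·τ³=-3247/1136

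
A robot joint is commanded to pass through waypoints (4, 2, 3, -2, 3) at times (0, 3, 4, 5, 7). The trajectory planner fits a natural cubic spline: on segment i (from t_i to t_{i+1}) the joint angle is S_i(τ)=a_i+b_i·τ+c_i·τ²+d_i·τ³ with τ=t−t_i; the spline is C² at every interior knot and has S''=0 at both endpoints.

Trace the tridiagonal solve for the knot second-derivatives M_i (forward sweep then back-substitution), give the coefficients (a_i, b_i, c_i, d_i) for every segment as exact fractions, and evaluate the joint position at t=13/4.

  seg 0: a=4 b=-2185/1068 c=0 d=491/3204
  seg 1: a=2 b=1117/534 c=491/356 d=-2639/1068
  seg 2: a=3 b=-2737/1068 c=-537/89 d=3841/1068
  seg 3: a=-2 b=-2051/534 c=1693/356 d=-1693/2136
S(13/4) = 58567/22784

Δ: Δ0=-2/3, Δ1=1, Δ2=-5, Δ3=5/2
row 1: diag=8, rhs=10; c'=1/8, d'=5/4
row 2: denom=4−1·1/8=31/8; d'=(-36−1·5/4)/(31/8)=-298/31
row 3: denom=6−1·8/31=178/31; d'=(45−1·-298/31)/(178/31)=1693/178
back: M3=1693/178
back: M2=-298/31−8/31·1693/178=-1074/89
back: M1=5/4−1/8·-1074/89=491/178
M: M0=0, M1=491/178, M2=-1074/89, M3=1693/178, M4=0
seg 0: a=4, c=M0/2=0, d=(M1−M0)/(6·3)=491/3204, b=Δ0−h0·(2M0+M1)/6=-2185/1068
seg 1: a=2, c=M1/2=491/356, d=(M2−M1)/(6·1)=-2639/1068, b=Δ1−h1·(2M1+M2)/6=1117/534
seg 2: a=3, c=M2/2=-537/89, d=(M3−M2)/(6·1)=3841/1068, b=Δ2−h2·(2M2+M3)/6=-2737/1068
seg 3: a=-2, c=M3/2=1693/356, d=(M4−M3)/(6·2)=-1693/2136, b=Δ3−h3·(2M3+M4)/6=-2051/534
t_q=13/4 → seg 1, τ=1/4; S=2+1117/534·τ+491/356·τ²+-2639/1068·τ³=58567/22784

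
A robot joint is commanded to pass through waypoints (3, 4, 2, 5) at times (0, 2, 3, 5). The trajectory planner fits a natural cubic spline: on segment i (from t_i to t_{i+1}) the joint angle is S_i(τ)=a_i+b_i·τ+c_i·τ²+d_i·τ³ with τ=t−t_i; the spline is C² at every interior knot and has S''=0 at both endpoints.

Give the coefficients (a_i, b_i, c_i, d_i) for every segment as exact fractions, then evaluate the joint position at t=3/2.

Δ: Δ0=1/2, Δ1=-2, Δ2=3/2
row 1: diag=6, rhs=-15; c'=1/6, d'=-5/2
row 2: denom=6−1·1/6=35/6; d'=(21−1·-5/2)/(35/6)=141/35
back: M2=141/35
back: M1=-5/2−1/6·141/35=-111/35
M: M0=0, M1=-111/35, M2=141/35, M3=0
seg 0: a=3, c=M0/2=0, d=(M1−M0)/(6·2)=-37/140, b=Δ0−h0·(2M0+M1)/6=109/70
seg 1: a=4, c=M1/2=-111/70, d=(M2−M1)/(6·1)=6/5, b=Δ1−h1·(2M1+M2)/6=-113/70
seg 2: a=2, c=M2/2=141/70, d=(M3−M2)/(6·2)=-47/140, b=Δ2−h2·(2M2+M3)/6=-83/70
t_q=3/2 → seg 0, τ=3/2; S=3+109/70·τ+0·τ²+-37/140·τ³=711/160

  seg 0: a=3 b=109/70 c=0 d=-37/140
  seg 1: a=4 b=-113/70 c=-111/70 d=6/5
  seg 2: a=2 b=-83/70 c=141/70 d=-47/140
S(3/2) = 711/160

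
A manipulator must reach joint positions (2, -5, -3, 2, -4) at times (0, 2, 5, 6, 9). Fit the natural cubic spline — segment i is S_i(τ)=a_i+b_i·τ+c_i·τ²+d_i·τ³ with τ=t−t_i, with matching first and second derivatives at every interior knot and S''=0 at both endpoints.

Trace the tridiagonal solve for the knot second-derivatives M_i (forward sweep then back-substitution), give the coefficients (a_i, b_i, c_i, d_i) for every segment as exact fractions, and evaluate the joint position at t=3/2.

Δ: Δ0=-7/2, Δ1=2/3, Δ2=5, Δ3=-2
row 1: diag=10, rhs=25; c'=3/10, d'=5/2
row 2: denom=8−3·3/10=71/10; d'=(26−3·5/2)/(71/10)=185/71
row 3: denom=8−1·10/71=558/71; d'=(-42−1·185/71)/(558/71)=-3167/558
back: M3=-3167/558
back: M2=185/71−10/71·-3167/558=950/279
back: M1=5/2−3/10·950/279=275/186
M: M0=0, M1=275/186, M2=950/279, M3=-3167/558, M4=0
seg 0: a=2, c=M0/2=0, d=(M1−M0)/(6·2)=275/2232, b=Δ0−h0·(2M0+M1)/6=-1114/279
seg 1: a=-5, c=M1/2=275/372, d=(M2−M1)/(6·3)=1075/10044, b=Δ1−h1·(2M1+M2)/6=-1403/558
seg 2: a=-3, c=M2/2=475/279, d=(M3−M2)/(6·1)=-563/372, b=Δ2−h2·(2M2+M3)/6=5369/1116
seg 3: a=2, c=M3/2=-3167/1116, d=(M4−M3)/(6·3)=3167/10044, b=Δ3−h3·(2M3+M4)/6=2051/558
t_q=3/2 → seg 0, τ=3/2; S=2+-1114/279·τ+0·τ²+275/2232·τ³=-21269/5952

  seg 0: a=2 b=-1114/279 c=0 d=275/2232
  seg 1: a=-5 b=-1403/558 c=275/372 d=1075/10044
  seg 2: a=-3 b=5369/1116 c=475/279 d=-563/372
  seg 3: a=2 b=2051/558 c=-3167/1116 d=3167/10044
S(3/2) = -21269/5952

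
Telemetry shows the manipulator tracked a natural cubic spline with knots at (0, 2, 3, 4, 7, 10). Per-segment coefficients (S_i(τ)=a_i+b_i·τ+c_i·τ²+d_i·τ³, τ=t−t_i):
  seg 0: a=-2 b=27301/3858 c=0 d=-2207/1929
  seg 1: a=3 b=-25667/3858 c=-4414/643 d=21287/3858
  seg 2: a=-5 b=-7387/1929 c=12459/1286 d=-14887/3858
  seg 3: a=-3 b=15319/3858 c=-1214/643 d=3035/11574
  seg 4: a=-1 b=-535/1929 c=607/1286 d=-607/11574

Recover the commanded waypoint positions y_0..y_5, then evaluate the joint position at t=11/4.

y_0=-2 y_1=3 y_2=-5 y_3=-3 y_4=-1 y_5=1
S(11/4) = -289985/82304

y_0 = S_0(0) = a_0 = -2
y_1 = S_1(0) = a_1 = 3
y_2 = S_2(0) = a_2 = -5
y_3 = S_3(0) = a_3 = -3
y_4 = S_4(0) = a_4 = -1
y_5 = S_4(3) = 1
t_q=11/4 is in segment 1 (τ=3/4); S_1(τ)=-289985/82304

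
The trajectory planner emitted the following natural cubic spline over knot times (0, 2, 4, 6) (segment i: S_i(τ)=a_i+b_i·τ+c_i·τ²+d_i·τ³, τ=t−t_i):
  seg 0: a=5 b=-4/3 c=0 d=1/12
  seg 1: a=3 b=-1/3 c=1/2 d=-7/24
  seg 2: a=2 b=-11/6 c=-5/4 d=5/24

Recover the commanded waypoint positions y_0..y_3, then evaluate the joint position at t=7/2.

y_0 = S_0(0) = a_0 = 5
y_1 = S_1(0) = a_1 = 3
y_2 = S_2(0) = a_2 = 2
y_3 = S_2(2) = -5
t_q=7/2 is in segment 1 (τ=3/2); S_1(τ)=169/64

y_0=5 y_1=3 y_2=2 y_3=-5
S(7/2) = 169/64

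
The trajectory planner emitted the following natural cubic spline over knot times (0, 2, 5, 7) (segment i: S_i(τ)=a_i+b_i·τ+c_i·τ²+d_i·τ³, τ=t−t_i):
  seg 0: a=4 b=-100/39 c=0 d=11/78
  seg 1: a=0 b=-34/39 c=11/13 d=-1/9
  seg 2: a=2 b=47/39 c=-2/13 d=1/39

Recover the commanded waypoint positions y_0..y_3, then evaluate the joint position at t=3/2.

y_0 = S_0(0) = a_0 = 4
y_1 = S_1(0) = a_1 = 0
y_2 = S_2(0) = a_2 = 2
y_3 = S_2(2) = 4
t_q=3/2 is in segment 0 (τ=3/2); S_0(τ)=131/208

y_0=4 y_1=0 y_2=2 y_3=4
S(3/2) = 131/208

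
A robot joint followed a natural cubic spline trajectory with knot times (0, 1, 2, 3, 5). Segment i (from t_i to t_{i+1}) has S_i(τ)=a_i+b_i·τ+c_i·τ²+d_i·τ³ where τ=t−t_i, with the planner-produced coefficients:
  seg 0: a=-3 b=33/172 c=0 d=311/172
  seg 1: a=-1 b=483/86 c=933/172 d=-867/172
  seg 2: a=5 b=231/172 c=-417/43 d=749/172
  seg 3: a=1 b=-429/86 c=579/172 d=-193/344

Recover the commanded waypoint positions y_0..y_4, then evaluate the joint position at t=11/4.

y_0 = S_0(0) = a_0 = -3
y_1 = S_1(0) = a_1 = -1
y_2 = S_2(0) = a_2 = 5
y_3 = S_3(0) = a_3 = 1
y_4 = S_3(2) = 0
t_q=11/4 is in segment 2 (τ=3/4); S_2(τ)=26303/11008

y_0=-3 y_1=-1 y_2=5 y_3=1 y_4=0
S(11/4) = 26303/11008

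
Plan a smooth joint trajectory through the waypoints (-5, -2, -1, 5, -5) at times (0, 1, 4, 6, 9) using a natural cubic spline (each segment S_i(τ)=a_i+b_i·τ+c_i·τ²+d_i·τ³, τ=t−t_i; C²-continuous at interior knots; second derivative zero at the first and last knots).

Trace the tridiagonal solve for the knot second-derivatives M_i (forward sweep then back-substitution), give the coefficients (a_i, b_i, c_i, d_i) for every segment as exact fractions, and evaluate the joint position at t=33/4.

Δ: Δ0=3, Δ1=1/3, Δ2=3, Δ3=-10/3
row 1: diag=8, rhs=-16; c'=3/8, d'=-2
row 2: denom=10−3·3/8=71/8; d'=(16−3·-2)/(71/8)=176/71
row 3: denom=10−2·16/71=678/71; d'=(-38−2·176/71)/(678/71)=-1525/339
back: M3=-1525/339
back: M2=176/71−16/71·-1525/339=1184/339
back: M1=-2−3/8·1184/339=-374/113
M: M0=0, M1=-374/113, M2=1184/339, M3=-1525/339, M4=0
seg 0: a=-5, c=M0/2=0, d=(M1−M0)/(6·1)=-187/339, b=Δ0−h0·(2M0+M1)/6=1204/339
seg 1: a=-2, c=M1/2=-187/113, d=(M2−M1)/(6·3)=1153/3051, b=Δ1−h1·(2M1+M2)/6=643/339
seg 2: a=-1, c=M2/2=592/339, d=(M3−M2)/(6·2)=-301/452, b=Δ2−h2·(2M2+M3)/6=736/339
seg 3: a=5, c=M3/2=-1525/678, d=(M4−M3)/(6·3)=1525/6102, b=Δ3−h3·(2M3+M4)/6=395/339
t_q=33/4 → seg 3, τ=9/4; S=5+395/339·τ+-1525/678·τ²+1525/6102·τ³=-13285/14464

  seg 0: a=-5 b=1204/339 c=0 d=-187/339
  seg 1: a=-2 b=643/339 c=-187/113 d=1153/3051
  seg 2: a=-1 b=736/339 c=592/339 d=-301/452
  seg 3: a=5 b=395/339 c=-1525/678 d=1525/6102
S(33/4) = -13285/14464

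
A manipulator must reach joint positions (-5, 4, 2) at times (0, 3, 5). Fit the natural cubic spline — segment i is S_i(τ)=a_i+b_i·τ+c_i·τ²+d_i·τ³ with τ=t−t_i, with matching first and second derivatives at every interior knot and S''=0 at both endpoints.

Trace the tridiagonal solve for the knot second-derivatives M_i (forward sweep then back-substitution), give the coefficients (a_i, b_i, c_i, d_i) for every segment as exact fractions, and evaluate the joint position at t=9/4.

Δ: Δ0=3, Δ1=-1
row 1: diag=10, rhs=-24; c'=1/5, d'=-12/5
back: M1=-12/5
M: M0=0, M1=-12/5, M2=0
seg 0: a=-5, c=M0/2=0, d=(M1−M0)/(6·3)=-2/15, b=Δ0−h0·(2M0+M1)/6=21/5
seg 1: a=4, c=M1/2=-6/5, d=(M2−M1)/(6·2)=1/5, b=Δ1−h1·(2M1+M2)/6=3/5
t_q=9/4 → seg 0, τ=9/4; S=-5+21/5·τ+0·τ²+-2/15·τ³=469/160

  seg 0: a=-5 b=21/5 c=0 d=-2/15
  seg 1: a=4 b=3/5 c=-6/5 d=1/5
S(9/4) = 469/160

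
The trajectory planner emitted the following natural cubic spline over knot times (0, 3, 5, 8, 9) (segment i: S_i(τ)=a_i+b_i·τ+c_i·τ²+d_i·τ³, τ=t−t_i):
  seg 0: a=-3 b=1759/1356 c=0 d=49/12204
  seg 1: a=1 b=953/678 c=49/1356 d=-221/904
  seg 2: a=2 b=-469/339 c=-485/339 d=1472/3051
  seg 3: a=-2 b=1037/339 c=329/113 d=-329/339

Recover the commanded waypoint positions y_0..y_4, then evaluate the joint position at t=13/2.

y_0=-3 y_1=1 y_2=2 y_3=-2 y_4=3
S(13/2) = -753/452

y_0 = S_0(0) = a_0 = -3
y_1 = S_1(0) = a_1 = 1
y_2 = S_2(0) = a_2 = 2
y_3 = S_3(0) = a_3 = -2
y_4 = S_3(1) = 3
t_q=13/2 is in segment 2 (τ=3/2); S_2(τ)=-753/452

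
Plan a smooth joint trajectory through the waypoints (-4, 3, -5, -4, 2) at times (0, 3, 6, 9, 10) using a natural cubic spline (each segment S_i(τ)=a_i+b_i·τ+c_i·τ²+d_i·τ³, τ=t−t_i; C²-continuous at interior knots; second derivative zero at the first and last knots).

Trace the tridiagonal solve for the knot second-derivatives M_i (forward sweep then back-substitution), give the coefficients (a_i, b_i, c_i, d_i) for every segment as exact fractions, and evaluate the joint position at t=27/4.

Δ: Δ0=7/3, Δ1=-8/3, Δ2=1/3, Δ3=6
row 1: diag=12, rhs=-30; c'=1/4, d'=-5/2
row 2: denom=12−3·1/4=45/4; d'=(18−3·-5/2)/(45/4)=34/15
row 3: denom=8−3·4/15=36/5; d'=(34−3·34/15)/(36/5)=34/9
back: M3=34/9
back: M2=34/15−4/15·34/9=34/27
back: M1=-5/2−1/4·34/27=-76/27
M: M0=0, M1=-76/27, M2=34/27, M3=34/9, M4=0
seg 0: a=-4, c=M0/2=0, d=(M1−M0)/(6·3)=-38/243, b=Δ0−h0·(2M0+M1)/6=101/27
seg 1: a=3, c=M1/2=-38/27, d=(M2−M1)/(6·3)=55/243, b=Δ1−h1·(2M1+M2)/6=-13/27
seg 2: a=-5, c=M2/2=17/27, d=(M3−M2)/(6·3)=34/243, b=Δ2−h2·(2M2+M3)/6=-76/27
seg 3: a=-4, c=M3/2=17/9, d=(M4−M3)/(6·1)=-17/27, b=Δ3−h3·(2M3+M4)/6=128/27
t_q=27/4 → seg 2, τ=3/4; S=-5+-76/27·τ+17/27·τ²+34/243·τ³=-643/96

  seg 0: a=-4 b=101/27 c=0 d=-38/243
  seg 1: a=3 b=-13/27 c=-38/27 d=55/243
  seg 2: a=-5 b=-76/27 c=17/27 d=34/243
  seg 3: a=-4 b=128/27 c=17/9 d=-17/27
S(27/4) = -643/96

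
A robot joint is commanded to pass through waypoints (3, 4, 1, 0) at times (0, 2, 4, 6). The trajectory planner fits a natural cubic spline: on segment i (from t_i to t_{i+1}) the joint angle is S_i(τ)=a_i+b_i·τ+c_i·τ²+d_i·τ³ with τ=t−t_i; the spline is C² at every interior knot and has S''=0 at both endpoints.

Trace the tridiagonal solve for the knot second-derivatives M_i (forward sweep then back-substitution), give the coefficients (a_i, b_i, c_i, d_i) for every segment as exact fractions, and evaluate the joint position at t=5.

  seg 0: a=3 b=11/10 c=0 d=-3/20
  seg 1: a=4 b=-7/10 c=-9/10 d=1/4
  seg 2: a=1 b=-13/10 c=3/5 d=-1/10
S(5) = 1/5

Δ: Δ0=1/2, Δ1=-3/2, Δ2=-1/2
row 1: diag=8, rhs=-12; c'=1/4, d'=-3/2
row 2: denom=8−2·1/4=15/2; d'=(6−2·-3/2)/(15/2)=6/5
back: M2=6/5
back: M1=-3/2−1/4·6/5=-9/5
M: M0=0, M1=-9/5, M2=6/5, M3=0
seg 0: a=3, c=M0/2=0, d=(M1−M0)/(6·2)=-3/20, b=Δ0−h0·(2M0+M1)/6=11/10
seg 1: a=4, c=M1/2=-9/10, d=(M2−M1)/(6·2)=1/4, b=Δ1−h1·(2M1+M2)/6=-7/10
seg 2: a=1, c=M2/2=3/5, d=(M3−M2)/(6·2)=-1/10, b=Δ2−h2·(2M2+M3)/6=-13/10
t_q=5 → seg 2, τ=1; S=1+-13/10·τ+3/5·τ²+-1/10·τ³=1/5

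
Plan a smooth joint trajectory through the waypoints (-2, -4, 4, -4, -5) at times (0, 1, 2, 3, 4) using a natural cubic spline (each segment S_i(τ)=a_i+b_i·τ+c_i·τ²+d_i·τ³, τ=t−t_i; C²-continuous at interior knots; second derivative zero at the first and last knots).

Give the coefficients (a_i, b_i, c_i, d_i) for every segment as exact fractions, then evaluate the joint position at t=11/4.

Δ: Δ0=-2, Δ1=8, Δ2=-8, Δ3=-1
row 1: diag=4, rhs=60; c'=1/4, d'=15
row 2: denom=4−1·1/4=15/4; d'=(-96−1·15)/(15/4)=-148/5
row 3: denom=4−1·4/15=56/15; d'=(42−1·-148/5)/(56/15)=537/28
back: M3=537/28
back: M2=-148/5−4/15·537/28=-243/7
back: M1=15−1/4·-243/7=663/28
M: M0=0, M1=663/28, M2=-243/7, M3=537/28, M4=0
seg 0: a=-2, c=M0/2=0, d=(M1−M0)/(6·1)=221/56, b=Δ0−h0·(2M0+M1)/6=-333/56
seg 1: a=-4, c=M1/2=663/56, d=(M2−M1)/(6·1)=-545/56, b=Δ1−h1·(2M1+M2)/6=165/28
seg 2: a=4, c=M2/2=-243/14, d=(M3−M2)/(6·1)=503/56, b=Δ2−h2·(2M2+M3)/6=3/8
seg 3: a=-4, c=M3/2=537/56, d=(M4−M3)/(6·1)=-179/56, b=Δ3−h3·(2M3+M4)/6=-207/28
t_q=11/4 → seg 2, τ=3/4; S=4+3/8·τ+-243/14·τ²+503/56·τ³=-6067/3584

  seg 0: a=-2 b=-333/56 c=0 d=221/56
  seg 1: a=-4 b=165/28 c=663/56 d=-545/56
  seg 2: a=4 b=3/8 c=-243/14 d=503/56
  seg 3: a=-4 b=-207/28 c=537/56 d=-179/56
S(11/4) = -6067/3584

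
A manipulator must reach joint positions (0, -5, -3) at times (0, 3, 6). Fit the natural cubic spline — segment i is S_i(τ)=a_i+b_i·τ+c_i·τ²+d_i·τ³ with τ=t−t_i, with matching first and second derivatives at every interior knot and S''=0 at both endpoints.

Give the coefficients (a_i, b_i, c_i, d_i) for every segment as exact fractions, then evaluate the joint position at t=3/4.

  seg 0: a=0 b=-9/4 c=0 d=7/108
  seg 1: a=-5 b=-1/2 c=7/12 d=-7/108
S(3/4) = -425/256

Δ: Δ0=-5/3, Δ1=2/3
row 1: diag=12, rhs=14; c'=1/4, d'=7/6
back: M1=7/6
M: M0=0, M1=7/6, M2=0
seg 0: a=0, c=M0/2=0, d=(M1−M0)/(6·3)=7/108, b=Δ0−h0·(2M0+M1)/6=-9/4
seg 1: a=-5, c=M1/2=7/12, d=(M2−M1)/(6·3)=-7/108, b=Δ1−h1·(2M1+M2)/6=-1/2
t_q=3/4 → seg 0, τ=3/4; S=0+-9/4·τ+0·τ²+7/108·τ³=-425/256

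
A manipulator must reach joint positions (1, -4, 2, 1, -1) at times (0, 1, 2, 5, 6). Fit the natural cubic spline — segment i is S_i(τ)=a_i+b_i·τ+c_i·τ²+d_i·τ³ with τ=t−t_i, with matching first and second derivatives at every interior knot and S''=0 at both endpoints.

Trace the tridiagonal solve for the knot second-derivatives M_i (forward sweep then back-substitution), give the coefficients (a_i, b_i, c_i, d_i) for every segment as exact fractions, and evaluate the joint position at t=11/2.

  seg 0: a=1 b=-1283/159 c=0 d=488/159
  seg 1: a=-4 b=181/159 c=488/53 d=-691/159
  seg 2: a=2 b=1036/159 c=-203/53 d=82/159
  seg 3: a=1 b=-404/159 c=43/53 d=-43/159
S(11/2) = -43/424

Δ: Δ0=-5, Δ1=6, Δ2=-1/3, Δ3=-2
row 1: diag=4, rhs=66; c'=1/4, d'=33/2
row 2: denom=8−1·1/4=31/4; d'=(-38−1·33/2)/(31/4)=-218/31
row 3: denom=8−3·12/31=212/31; d'=(-10−3·-218/31)/(212/31)=86/53
back: M3=86/53
back: M2=-218/31−12/31·86/53=-406/53
back: M1=33/2−1/4·-406/53=976/53
M: M0=0, M1=976/53, M2=-406/53, M3=86/53, M4=0
seg 0: a=1, c=M0/2=0, d=(M1−M0)/(6·1)=488/159, b=Δ0−h0·(2M0+M1)/6=-1283/159
seg 1: a=-4, c=M1/2=488/53, d=(M2−M1)/(6·1)=-691/159, b=Δ1−h1·(2M1+M2)/6=181/159
seg 2: a=2, c=M2/2=-203/53, d=(M3−M2)/(6·3)=82/159, b=Δ2−h2·(2M2+M3)/6=1036/159
seg 3: a=1, c=M3/2=43/53, d=(M4−M3)/(6·1)=-43/159, b=Δ3−h3·(2M3+M4)/6=-404/159
t_q=11/2 → seg 3, τ=1/2; S=1+-404/159·τ+43/53·τ²+-43/159·τ³=-43/424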